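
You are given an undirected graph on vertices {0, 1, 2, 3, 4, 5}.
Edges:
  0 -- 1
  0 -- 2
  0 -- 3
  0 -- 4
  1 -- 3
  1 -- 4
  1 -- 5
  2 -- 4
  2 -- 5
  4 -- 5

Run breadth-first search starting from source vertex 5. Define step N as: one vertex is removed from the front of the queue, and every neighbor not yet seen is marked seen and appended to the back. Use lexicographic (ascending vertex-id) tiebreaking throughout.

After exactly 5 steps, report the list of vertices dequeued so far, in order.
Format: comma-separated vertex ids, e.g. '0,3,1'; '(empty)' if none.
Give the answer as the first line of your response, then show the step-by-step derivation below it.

5,1,2,4,0

step 1: dequeue 5; queue=[1,2,4]; order=5
step 2: dequeue 1; queue=[2,4,0,3]; order=5,1
step 3: dequeue 2; queue=[4,0,3]; order=5,1,2
step 4: dequeue 4; queue=[0,3]; order=5,1,2,4
step 5: dequeue 0; queue=[3]; order=5,1,2,4,0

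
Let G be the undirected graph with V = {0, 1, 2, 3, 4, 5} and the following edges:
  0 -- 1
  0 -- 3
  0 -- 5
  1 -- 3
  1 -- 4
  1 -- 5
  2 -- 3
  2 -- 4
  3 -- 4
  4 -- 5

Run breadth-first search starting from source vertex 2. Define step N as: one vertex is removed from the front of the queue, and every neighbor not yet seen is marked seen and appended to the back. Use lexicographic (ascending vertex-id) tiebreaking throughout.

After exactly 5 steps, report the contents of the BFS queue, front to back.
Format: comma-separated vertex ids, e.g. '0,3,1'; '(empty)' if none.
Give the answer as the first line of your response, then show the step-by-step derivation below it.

5

step 1: dequeue 2; queue=[3,4]; order=2
step 2: dequeue 3; queue=[4,0,1]; order=2,3
step 3: dequeue 4; queue=[0,1,5]; order=2,3,4
step 4: dequeue 0; queue=[1,5]; order=2,3,4,0
step 5: dequeue 1; queue=[5]; order=2,3,4,0,1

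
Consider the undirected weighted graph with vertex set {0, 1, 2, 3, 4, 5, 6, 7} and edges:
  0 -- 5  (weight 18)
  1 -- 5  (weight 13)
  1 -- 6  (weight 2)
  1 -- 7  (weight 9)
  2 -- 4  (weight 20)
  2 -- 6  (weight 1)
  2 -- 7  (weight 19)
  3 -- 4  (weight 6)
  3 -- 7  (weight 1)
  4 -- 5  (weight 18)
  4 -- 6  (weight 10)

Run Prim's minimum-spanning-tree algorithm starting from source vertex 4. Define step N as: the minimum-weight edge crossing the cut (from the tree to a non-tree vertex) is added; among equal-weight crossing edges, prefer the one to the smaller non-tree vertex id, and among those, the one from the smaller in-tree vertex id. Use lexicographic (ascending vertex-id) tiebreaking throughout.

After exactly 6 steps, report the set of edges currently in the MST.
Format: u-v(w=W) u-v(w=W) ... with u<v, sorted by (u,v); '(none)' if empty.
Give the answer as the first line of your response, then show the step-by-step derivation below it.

1-5(w=13) 1-6(w=2) 1-7(w=9) 2-6(w=1) 3-4(w=6) 3-7(w=1)

step 1: add edge 3-4 (w=6); MST = {3-4(w=6)}
step 2: add edge 3-7 (w=1); MST = {3-4(w=6) 3-7(w=1)}
step 3: add edge 1-7 (w=9); MST = {1-7(w=9) 3-4(w=6) 3-7(w=1)}
step 4: add edge 1-6 (w=2); MST = {1-6(w=2) 1-7(w=9) 3-4(w=6) 3-7(w=1)}
step 5: add edge 2-6 (w=1); MST = {1-6(w=2) 1-7(w=9) 2-6(w=1) 3-4(w=6) 3-7(w=1)}
step 6: add edge 1-5 (w=13); MST = {1-5(w=13) 1-6(w=2) 1-7(w=9) 2-6(w=1) 3-4(w=6) 3-7(w=1)}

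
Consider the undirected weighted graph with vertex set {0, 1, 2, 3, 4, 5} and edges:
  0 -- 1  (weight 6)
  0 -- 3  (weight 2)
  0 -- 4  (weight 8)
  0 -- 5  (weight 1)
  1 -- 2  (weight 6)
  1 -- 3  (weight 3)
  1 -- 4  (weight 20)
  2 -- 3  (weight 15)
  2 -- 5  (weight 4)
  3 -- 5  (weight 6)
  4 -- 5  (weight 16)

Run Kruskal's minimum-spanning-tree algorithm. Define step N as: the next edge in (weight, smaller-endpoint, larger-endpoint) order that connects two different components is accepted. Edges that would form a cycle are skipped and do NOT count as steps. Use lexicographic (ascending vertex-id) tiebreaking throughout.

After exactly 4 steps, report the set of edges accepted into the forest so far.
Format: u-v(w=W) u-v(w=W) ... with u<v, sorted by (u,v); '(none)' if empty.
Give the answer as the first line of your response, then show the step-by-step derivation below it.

0-3(w=2) 0-5(w=1) 1-3(w=3) 2-5(w=4)

step 1: add edge 0-5 (w=1); MST = {0-5(w=1)}
step 2: add edge 0-3 (w=2); MST = {0-3(w=2) 0-5(w=1)}
step 3: add edge 1-3 (w=3); MST = {0-3(w=2) 0-5(w=1) 1-3(w=3)}
step 4: add edge 2-5 (w=4); MST = {0-3(w=2) 0-5(w=1) 1-3(w=3) 2-5(w=4)}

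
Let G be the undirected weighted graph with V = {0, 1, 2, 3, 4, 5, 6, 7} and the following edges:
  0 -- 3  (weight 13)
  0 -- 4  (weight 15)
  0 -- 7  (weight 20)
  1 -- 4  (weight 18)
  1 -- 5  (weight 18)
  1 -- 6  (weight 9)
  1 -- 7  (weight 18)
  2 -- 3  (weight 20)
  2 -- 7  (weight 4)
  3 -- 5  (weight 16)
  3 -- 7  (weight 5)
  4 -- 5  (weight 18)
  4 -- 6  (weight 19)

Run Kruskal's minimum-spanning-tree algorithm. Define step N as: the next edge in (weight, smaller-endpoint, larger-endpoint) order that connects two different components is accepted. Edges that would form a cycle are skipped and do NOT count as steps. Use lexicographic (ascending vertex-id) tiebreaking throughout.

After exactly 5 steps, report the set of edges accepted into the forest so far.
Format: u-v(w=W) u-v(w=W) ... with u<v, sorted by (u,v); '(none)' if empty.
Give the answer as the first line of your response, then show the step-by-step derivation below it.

0-3(w=13) 0-4(w=15) 1-6(w=9) 2-7(w=4) 3-7(w=5)

step 1: add edge 2-7 (w=4); MST = {2-7(w=4)}
step 2: add edge 3-7 (w=5); MST = {2-7(w=4) 3-7(w=5)}
step 3: add edge 1-6 (w=9); MST = {1-6(w=9) 2-7(w=4) 3-7(w=5)}
step 4: add edge 0-3 (w=13); MST = {0-3(w=13) 1-6(w=9) 2-7(w=4) 3-7(w=5)}
step 5: add edge 0-4 (w=15); MST = {0-3(w=13) 0-4(w=15) 1-6(w=9) 2-7(w=4) 3-7(w=5)}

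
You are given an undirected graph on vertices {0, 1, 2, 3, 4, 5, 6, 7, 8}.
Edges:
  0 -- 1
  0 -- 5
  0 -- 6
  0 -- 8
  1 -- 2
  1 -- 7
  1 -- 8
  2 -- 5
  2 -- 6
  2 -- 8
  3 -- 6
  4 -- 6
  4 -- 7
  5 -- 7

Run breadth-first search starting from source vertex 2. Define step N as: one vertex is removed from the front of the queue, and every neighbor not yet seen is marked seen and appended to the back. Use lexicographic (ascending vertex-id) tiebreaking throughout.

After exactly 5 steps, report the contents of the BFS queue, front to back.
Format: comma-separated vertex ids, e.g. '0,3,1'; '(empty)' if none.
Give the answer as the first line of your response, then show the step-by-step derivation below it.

0,7,3,4

step 1: dequeue 2; queue=[1,5,6,8]; order=2
step 2: dequeue 1; queue=[5,6,8,0,7]; order=2,1
step 3: dequeue 5; queue=[6,8,0,7]; order=2,1,5
step 4: dequeue 6; queue=[8,0,7,3,4]; order=2,1,5,6
step 5: dequeue 8; queue=[0,7,3,4]; order=2,1,5,6,8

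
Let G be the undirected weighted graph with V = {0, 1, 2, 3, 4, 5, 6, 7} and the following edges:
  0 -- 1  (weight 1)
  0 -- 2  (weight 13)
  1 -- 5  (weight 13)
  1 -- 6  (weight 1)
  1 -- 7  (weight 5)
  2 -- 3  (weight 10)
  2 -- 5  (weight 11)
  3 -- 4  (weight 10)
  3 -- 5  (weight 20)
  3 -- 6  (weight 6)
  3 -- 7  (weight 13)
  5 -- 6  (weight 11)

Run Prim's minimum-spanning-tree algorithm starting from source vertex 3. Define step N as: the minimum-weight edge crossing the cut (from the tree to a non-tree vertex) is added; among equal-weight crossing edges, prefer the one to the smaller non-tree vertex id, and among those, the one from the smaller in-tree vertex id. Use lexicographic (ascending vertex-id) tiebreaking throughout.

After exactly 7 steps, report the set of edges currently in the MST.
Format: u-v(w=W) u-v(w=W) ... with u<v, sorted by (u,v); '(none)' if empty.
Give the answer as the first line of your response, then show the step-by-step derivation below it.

0-1(w=1) 1-6(w=1) 1-7(w=5) 2-3(w=10) 2-5(w=11) 3-4(w=10) 3-6(w=6)

step 1: add edge 3-6 (w=6); MST = {3-6(w=6)}
step 2: add edge 1-6 (w=1); MST = {1-6(w=1) 3-6(w=6)}
step 3: add edge 0-1 (w=1); MST = {0-1(w=1) 1-6(w=1) 3-6(w=6)}
step 4: add edge 1-7 (w=5); MST = {0-1(w=1) 1-6(w=1) 1-7(w=5) 3-6(w=6)}
step 5: add edge 2-3 (w=10); MST = {0-1(w=1) 1-6(w=1) 1-7(w=5) 2-3(w=10) 3-6(w=6)}
step 6: add edge 3-4 (w=10); MST = {0-1(w=1) 1-6(w=1) 1-7(w=5) 2-3(w=10) 3-4(w=10) 3-6(w=6)}
step 7: add edge 2-5 (w=11); MST = {0-1(w=1) 1-6(w=1) 1-7(w=5) 2-3(w=10) 2-5(w=11) 3-4(w=10) 3-6(w=6)}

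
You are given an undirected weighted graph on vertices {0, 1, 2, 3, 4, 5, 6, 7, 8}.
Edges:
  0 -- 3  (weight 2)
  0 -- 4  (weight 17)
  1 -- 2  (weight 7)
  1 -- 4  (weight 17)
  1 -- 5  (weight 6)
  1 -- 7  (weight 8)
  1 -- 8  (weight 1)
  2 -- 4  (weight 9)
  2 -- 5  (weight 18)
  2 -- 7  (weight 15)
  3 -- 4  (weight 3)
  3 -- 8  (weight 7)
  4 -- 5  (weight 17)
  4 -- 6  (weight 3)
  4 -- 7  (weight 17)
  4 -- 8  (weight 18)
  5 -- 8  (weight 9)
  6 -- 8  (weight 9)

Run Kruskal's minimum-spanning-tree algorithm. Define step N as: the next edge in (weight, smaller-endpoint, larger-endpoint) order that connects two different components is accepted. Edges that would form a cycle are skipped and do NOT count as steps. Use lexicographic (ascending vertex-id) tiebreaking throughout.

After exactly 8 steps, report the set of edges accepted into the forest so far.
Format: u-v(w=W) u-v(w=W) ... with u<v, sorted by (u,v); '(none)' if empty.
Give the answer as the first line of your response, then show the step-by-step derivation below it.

0-3(w=2) 1-2(w=7) 1-5(w=6) 1-7(w=8) 1-8(w=1) 3-4(w=3) 3-8(w=7) 4-6(w=3)

step 1: add edge 1-8 (w=1); MST = {1-8(w=1)}
step 2: add edge 0-3 (w=2); MST = {0-3(w=2) 1-8(w=1)}
step 3: add edge 3-4 (w=3); MST = {0-3(w=2) 1-8(w=1) 3-4(w=3)}
step 4: add edge 4-6 (w=3); MST = {0-3(w=2) 1-8(w=1) 3-4(w=3) 4-6(w=3)}
step 5: add edge 1-5 (w=6); MST = {0-3(w=2) 1-5(w=6) 1-8(w=1) 3-4(w=3) 4-6(w=3)}
step 6: add edge 1-2 (w=7); MST = {0-3(w=2) 1-2(w=7) 1-5(w=6) 1-8(w=1) 3-4(w=3) 4-6(w=3)}
step 7: add edge 3-8 (w=7); MST = {0-3(w=2) 1-2(w=7) 1-5(w=6) 1-8(w=1) 3-4(w=3) 3-8(w=7) 4-6(w=3)}
step 8: add edge 1-7 (w=8); MST = {0-3(w=2) 1-2(w=7) 1-5(w=6) 1-7(w=8) 1-8(w=1) 3-4(w=3) 3-8(w=7) 4-6(w=3)}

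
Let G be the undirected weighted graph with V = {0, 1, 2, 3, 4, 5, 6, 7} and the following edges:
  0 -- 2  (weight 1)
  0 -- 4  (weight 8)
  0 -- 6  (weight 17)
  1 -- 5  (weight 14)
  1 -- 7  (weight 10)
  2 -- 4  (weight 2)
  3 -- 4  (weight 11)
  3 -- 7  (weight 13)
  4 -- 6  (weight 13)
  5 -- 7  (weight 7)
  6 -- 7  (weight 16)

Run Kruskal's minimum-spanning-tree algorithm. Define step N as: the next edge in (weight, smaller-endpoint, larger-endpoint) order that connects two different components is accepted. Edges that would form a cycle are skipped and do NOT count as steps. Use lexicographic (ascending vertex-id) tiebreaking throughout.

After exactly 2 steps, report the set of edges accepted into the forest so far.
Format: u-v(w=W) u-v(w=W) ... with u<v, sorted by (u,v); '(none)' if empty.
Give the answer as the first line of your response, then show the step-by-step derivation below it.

0-2(w=1) 2-4(w=2)

step 1: add edge 0-2 (w=1); MST = {0-2(w=1)}
step 2: add edge 2-4 (w=2); MST = {0-2(w=1) 2-4(w=2)}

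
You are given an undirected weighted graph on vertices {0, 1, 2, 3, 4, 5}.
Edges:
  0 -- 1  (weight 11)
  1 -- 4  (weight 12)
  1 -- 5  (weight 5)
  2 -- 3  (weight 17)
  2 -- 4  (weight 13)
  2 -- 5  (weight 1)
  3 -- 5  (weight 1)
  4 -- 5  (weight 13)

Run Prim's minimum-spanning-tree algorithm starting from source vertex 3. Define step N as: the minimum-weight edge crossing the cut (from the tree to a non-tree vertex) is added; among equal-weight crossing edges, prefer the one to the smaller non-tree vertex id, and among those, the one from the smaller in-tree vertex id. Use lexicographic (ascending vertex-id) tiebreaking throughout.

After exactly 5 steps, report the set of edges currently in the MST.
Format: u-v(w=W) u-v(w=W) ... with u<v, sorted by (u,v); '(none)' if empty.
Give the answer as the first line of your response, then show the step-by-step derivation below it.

0-1(w=11) 1-4(w=12) 1-5(w=5) 2-5(w=1) 3-5(w=1)

step 1: add edge 3-5 (w=1); MST = {3-5(w=1)}
step 2: add edge 2-5 (w=1); MST = {2-5(w=1) 3-5(w=1)}
step 3: add edge 1-5 (w=5); MST = {1-5(w=5) 2-5(w=1) 3-5(w=1)}
step 4: add edge 0-1 (w=11); MST = {0-1(w=11) 1-5(w=5) 2-5(w=1) 3-5(w=1)}
step 5: add edge 1-4 (w=12); MST = {0-1(w=11) 1-4(w=12) 1-5(w=5) 2-5(w=1) 3-5(w=1)}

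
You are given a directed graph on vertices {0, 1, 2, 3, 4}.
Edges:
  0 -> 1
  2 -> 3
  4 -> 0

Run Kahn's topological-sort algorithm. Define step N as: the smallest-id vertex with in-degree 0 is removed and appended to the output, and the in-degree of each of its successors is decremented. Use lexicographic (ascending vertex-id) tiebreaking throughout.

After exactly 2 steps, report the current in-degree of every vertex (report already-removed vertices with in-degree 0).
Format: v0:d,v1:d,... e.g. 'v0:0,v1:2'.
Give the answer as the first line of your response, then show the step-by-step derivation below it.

v0:1,v1:1,v2:0,v3:0,v4:0

step 1: output 2; order=[2]; indeg=(1,1,0,0,0)
step 2: output 3; order=[2,3]; indeg=(1,1,0,0,0)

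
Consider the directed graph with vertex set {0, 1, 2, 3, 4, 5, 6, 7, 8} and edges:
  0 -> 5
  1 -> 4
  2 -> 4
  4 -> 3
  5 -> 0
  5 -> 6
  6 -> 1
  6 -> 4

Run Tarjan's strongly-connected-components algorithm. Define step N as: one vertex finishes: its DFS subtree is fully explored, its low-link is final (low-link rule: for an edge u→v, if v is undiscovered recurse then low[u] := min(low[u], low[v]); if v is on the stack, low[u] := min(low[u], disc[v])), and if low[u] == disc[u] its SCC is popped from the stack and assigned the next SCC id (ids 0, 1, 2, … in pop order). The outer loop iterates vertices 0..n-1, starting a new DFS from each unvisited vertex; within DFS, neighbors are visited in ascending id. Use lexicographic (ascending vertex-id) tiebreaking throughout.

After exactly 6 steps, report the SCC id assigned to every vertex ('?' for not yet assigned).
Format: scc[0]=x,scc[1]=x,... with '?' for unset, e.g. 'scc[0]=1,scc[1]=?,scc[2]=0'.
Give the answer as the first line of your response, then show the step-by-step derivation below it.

scc[0]=4,scc[1]=2,scc[2]=?,scc[3]=0,scc[4]=1,scc[5]=4,scc[6]=3,scc[7]=?,scc[8]=?

step 1: low=(low[0]=0,low[1]=3,low[2]=?,low[3]=5,low[4]=4,low[5]=0,low[6]=2,low[7]=?,low[8]=?); scc=(scc[0]=?,scc[1]=?,scc[2]=?,scc[3]=0,scc[4]=?,scc[5]=?,scc[6]=?,scc[7]=?,scc[8]=?)
step 2: low=(low[0]=0,low[1]=3,low[2]=?,low[3]=5,low[4]=4,low[5]=0,low[6]=2,low[7]=?,low[8]=?); scc=(scc[0]=?,scc[1]=?,scc[2]=?,scc[3]=0,scc[4]=1,scc[5]=?,scc[6]=?,scc[7]=?,scc[8]=?)
step 3: low=(low[0]=0,low[1]=3,low[2]=?,low[3]=5,low[4]=4,low[5]=0,low[6]=2,low[7]=?,low[8]=?); scc=(scc[0]=?,scc[1]=2,scc[2]=?,scc[3]=0,scc[4]=1,scc[5]=?,scc[6]=?,scc[7]=?,scc[8]=?)
step 4: low=(low[0]=0,low[1]=3,low[2]=?,low[3]=5,low[4]=4,low[5]=0,low[6]=2,low[7]=?,low[8]=?); scc=(scc[0]=?,scc[1]=2,scc[2]=?,scc[3]=0,scc[4]=1,scc[5]=?,scc[6]=3,scc[7]=?,scc[8]=?)
step 5: low=(low[0]=0,low[1]=3,low[2]=?,low[3]=5,low[4]=4,low[5]=0,low[6]=2,low[7]=?,low[8]=?); scc=(scc[0]=?,scc[1]=2,scc[2]=?,scc[3]=0,scc[4]=1,scc[5]=?,scc[6]=3,scc[7]=?,scc[8]=?)
step 6: low=(low[0]=0,low[1]=3,low[2]=?,low[3]=5,low[4]=4,low[5]=0,low[6]=2,low[7]=?,low[8]=?); scc=(scc[0]=4,scc[1]=2,scc[2]=?,scc[3]=0,scc[4]=1,scc[5]=4,scc[6]=3,scc[7]=?,scc[8]=?)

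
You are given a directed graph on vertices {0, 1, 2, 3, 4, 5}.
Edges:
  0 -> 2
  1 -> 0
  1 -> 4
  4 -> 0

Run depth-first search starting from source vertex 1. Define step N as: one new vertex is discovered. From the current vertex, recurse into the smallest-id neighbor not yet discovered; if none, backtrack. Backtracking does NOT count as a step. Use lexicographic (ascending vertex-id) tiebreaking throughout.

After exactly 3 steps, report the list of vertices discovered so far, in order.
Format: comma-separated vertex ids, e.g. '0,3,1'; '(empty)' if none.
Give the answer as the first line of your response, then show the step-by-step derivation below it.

1,0,2

step 1: discover 1; path=1; order=1
step 2: discover 0; path=1>0; order=1,0
step 3: discover 2; path=1>0>2; order=1,0,2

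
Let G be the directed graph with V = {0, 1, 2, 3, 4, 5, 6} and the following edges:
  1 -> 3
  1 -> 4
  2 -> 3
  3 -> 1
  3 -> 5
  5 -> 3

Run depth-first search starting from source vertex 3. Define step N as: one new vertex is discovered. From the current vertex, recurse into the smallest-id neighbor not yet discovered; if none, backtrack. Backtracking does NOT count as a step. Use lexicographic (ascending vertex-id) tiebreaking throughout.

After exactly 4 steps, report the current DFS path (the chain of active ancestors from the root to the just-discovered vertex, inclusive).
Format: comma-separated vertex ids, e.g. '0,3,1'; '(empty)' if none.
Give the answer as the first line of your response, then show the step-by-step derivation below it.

3,5

step 1: discover 3; path=3; order=3
step 2: discover 1; path=3>1; order=3,1
step 3: discover 4; path=3>1>4; order=3,1,4
step 4: discover 5; path=3>5; order=3,1,4,5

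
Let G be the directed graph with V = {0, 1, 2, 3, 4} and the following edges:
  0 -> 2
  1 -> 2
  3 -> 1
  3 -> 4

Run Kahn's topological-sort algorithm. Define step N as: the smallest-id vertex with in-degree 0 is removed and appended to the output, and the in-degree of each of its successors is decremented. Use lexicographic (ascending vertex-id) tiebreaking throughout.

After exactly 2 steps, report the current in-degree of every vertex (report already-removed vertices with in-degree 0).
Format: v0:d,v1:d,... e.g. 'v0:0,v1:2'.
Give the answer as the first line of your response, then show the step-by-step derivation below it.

v0:0,v1:0,v2:1,v3:0,v4:0

step 1: output 0; order=[0]; indeg=(0,1,1,0,1)
step 2: output 3; order=[0,3]; indeg=(0,0,1,0,0)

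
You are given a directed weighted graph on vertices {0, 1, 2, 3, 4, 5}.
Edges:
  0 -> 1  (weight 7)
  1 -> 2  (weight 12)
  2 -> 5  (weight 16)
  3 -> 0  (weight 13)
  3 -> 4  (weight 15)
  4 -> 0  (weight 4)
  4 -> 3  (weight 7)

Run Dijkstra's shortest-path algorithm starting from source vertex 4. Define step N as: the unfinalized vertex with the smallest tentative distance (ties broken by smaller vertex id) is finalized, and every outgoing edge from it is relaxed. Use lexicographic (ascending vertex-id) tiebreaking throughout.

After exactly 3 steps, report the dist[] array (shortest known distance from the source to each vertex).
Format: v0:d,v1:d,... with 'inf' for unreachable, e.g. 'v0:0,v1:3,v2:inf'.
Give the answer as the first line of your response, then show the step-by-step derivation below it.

v0:4,v1:11,v2:inf,v3:7,v4:0,v5:inf

step 1: dist = v0:4,v1:inf,v2:inf,v3:7,v4:0,v5:inf
step 2: dist = v0:4,v1:11,v2:inf,v3:7,v4:0,v5:inf
step 3: dist = v0:4,v1:11,v2:inf,v3:7,v4:0,v5:inf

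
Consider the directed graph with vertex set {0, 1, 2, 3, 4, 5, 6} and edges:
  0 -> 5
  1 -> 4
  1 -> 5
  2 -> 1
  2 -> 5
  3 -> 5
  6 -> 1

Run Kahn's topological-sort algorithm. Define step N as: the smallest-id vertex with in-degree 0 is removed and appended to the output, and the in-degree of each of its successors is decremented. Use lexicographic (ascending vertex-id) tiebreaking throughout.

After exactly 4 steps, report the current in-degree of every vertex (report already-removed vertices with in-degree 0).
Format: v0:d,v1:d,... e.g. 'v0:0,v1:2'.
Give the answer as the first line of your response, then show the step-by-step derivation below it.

v0:0,v1:0,v2:0,v3:0,v4:1,v5:1,v6:0

step 1: output 0; order=[0]; indeg=(0,2,0,0,1,3,0)
step 2: output 2; order=[0,2]; indeg=(0,1,0,0,1,2,0)
step 3: output 3; order=[0,2,3]; indeg=(0,1,0,0,1,1,0)
step 4: output 6; order=[0,2,3,6]; indeg=(0,0,0,0,1,1,0)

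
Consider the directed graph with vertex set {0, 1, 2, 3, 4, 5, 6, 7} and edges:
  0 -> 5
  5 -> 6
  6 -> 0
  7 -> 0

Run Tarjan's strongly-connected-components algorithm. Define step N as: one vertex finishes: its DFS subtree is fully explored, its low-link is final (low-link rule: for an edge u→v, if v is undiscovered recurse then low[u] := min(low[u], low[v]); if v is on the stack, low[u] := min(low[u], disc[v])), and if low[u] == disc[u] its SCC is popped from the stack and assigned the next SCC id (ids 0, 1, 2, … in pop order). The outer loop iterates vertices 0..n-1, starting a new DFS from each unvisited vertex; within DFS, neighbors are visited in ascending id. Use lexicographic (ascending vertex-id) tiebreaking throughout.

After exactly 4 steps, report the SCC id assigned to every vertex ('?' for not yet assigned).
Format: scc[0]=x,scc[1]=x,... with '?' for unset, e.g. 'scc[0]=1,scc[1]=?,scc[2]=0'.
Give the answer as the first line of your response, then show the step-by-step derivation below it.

scc[0]=0,scc[1]=1,scc[2]=?,scc[3]=?,scc[4]=?,scc[5]=0,scc[6]=0,scc[7]=?

step 1: low=(low[0]=0,low[1]=?,low[2]=?,low[3]=?,low[4]=?,low[5]=1,low[6]=0,low[7]=?); scc=(scc[0]=?,scc[1]=?,scc[2]=?,scc[3]=?,scc[4]=?,scc[5]=?,scc[6]=?,scc[7]=?)
step 2: low=(low[0]=0,low[1]=?,low[2]=?,low[3]=?,low[4]=?,low[5]=0,low[6]=0,low[7]=?); scc=(scc[0]=?,scc[1]=?,scc[2]=?,scc[3]=?,scc[4]=?,scc[5]=?,scc[6]=?,scc[7]=?)
step 3: low=(low[0]=0,low[1]=?,low[2]=?,low[3]=?,low[4]=?,low[5]=0,low[6]=0,low[7]=?); scc=(scc[0]=0,scc[1]=?,scc[2]=?,scc[3]=?,scc[4]=?,scc[5]=0,scc[6]=0,scc[7]=?)
step 4: low=(low[0]=0,low[1]=3,low[2]=?,low[3]=?,low[4]=?,low[5]=0,low[6]=0,low[7]=?); scc=(scc[0]=0,scc[1]=1,scc[2]=?,scc[3]=?,scc[4]=?,scc[5]=0,scc[6]=0,scc[7]=?)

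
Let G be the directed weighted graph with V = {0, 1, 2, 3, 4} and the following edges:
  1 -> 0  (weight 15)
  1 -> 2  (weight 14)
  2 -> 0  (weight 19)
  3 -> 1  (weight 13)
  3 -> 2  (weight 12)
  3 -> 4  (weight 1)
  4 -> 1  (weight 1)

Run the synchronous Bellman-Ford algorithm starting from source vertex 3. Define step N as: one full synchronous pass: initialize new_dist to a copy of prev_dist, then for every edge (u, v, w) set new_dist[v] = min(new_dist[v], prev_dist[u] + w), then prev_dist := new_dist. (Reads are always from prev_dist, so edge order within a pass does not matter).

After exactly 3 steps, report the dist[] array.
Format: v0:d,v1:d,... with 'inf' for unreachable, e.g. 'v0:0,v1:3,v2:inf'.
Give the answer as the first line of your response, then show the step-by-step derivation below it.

v0:17,v1:2,v2:12,v3:0,v4:1

step 1: dist = v0:inf,v1:13,v2:12,v3:0,v4:1
step 2: dist = v0:28,v1:2,v2:12,v3:0,v4:1
step 3: dist = v0:17,v1:2,v2:12,v3:0,v4:1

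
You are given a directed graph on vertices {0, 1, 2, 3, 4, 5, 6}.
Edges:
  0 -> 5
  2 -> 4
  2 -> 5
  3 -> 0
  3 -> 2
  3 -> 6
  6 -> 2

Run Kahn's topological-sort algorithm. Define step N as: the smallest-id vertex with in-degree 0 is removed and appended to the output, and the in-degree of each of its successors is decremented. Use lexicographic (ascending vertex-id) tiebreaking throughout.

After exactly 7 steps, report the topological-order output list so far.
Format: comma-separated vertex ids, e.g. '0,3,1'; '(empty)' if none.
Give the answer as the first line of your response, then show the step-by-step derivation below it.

1,3,0,6,2,4,5

step 1: output 1; order=[1]; indeg=(1,0,2,0,1,2,1)
step 2: output 3; order=[1,3]; indeg=(0,0,1,0,1,2,0)
step 3: output 0; order=[1,3,0]; indeg=(0,0,1,0,1,1,0)
step 4: output 6; order=[1,3,0,6]; indeg=(0,0,0,0,1,1,0)
step 5: output 2; order=[1,3,0,6,2]; indeg=(0,0,0,0,0,0,0)
step 6: output 4; order=[1,3,0,6,2,4]; indeg=(0,0,0,0,0,0,0)
step 7: output 5; order=[1,3,0,6,2,4,5]; indeg=(0,0,0,0,0,0,0)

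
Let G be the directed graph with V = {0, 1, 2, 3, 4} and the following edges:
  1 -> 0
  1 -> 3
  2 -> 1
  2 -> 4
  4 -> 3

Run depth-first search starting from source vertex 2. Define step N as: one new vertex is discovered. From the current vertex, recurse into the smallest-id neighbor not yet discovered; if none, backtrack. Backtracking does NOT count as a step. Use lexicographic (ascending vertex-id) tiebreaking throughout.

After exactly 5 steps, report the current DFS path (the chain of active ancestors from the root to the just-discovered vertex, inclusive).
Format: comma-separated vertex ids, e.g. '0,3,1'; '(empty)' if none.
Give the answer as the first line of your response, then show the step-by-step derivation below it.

2,4

step 1: discover 2; path=2; order=2
step 2: discover 1; path=2>1; order=2,1
step 3: discover 0; path=2>1>0; order=2,1,0
step 4: discover 3; path=2>1>3; order=2,1,0,3
step 5: discover 4; path=2>4; order=2,1,0,3,4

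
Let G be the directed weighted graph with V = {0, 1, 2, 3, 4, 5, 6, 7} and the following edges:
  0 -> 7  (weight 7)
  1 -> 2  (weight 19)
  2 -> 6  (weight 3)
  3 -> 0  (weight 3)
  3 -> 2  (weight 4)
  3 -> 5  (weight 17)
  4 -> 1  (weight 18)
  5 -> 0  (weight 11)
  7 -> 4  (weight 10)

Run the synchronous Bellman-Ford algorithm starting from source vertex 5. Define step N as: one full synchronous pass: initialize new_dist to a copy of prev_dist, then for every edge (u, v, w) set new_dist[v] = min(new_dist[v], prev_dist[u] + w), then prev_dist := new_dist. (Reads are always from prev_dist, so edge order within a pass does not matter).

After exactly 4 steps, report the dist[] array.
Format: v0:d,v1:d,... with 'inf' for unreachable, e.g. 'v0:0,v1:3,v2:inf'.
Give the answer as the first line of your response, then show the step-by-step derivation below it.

v0:11,v1:46,v2:inf,v3:inf,v4:28,v5:0,v6:inf,v7:18

step 1: dist = v0:11,v1:inf,v2:inf,v3:inf,v4:inf,v5:0,v6:inf,v7:inf
step 2: dist = v0:11,v1:inf,v2:inf,v3:inf,v4:inf,v5:0,v6:inf,v7:18
step 3: dist = v0:11,v1:inf,v2:inf,v3:inf,v4:28,v5:0,v6:inf,v7:18
step 4: dist = v0:11,v1:46,v2:inf,v3:inf,v4:28,v5:0,v6:inf,v7:18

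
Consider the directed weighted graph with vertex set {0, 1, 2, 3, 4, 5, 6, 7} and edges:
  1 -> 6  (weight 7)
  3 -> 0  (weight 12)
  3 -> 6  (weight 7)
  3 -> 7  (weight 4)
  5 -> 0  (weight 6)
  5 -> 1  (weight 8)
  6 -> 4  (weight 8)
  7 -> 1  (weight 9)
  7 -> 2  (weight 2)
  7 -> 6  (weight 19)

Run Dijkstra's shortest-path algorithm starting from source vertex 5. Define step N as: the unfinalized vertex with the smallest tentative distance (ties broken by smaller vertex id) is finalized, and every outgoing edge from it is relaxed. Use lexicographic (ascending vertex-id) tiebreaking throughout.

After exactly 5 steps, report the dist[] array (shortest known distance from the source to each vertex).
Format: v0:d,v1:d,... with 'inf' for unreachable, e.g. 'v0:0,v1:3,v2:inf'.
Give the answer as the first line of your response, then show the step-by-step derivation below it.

v0:6,v1:8,v2:inf,v3:inf,v4:23,v5:0,v6:15,v7:inf

step 1: dist = v0:6,v1:8,v2:inf,v3:inf,v4:inf,v5:0,v6:inf,v7:inf
step 2: dist = v0:6,v1:8,v2:inf,v3:inf,v4:inf,v5:0,v6:inf,v7:inf
step 3: dist = v0:6,v1:8,v2:inf,v3:inf,v4:inf,v5:0,v6:15,v7:inf
step 4: dist = v0:6,v1:8,v2:inf,v3:inf,v4:23,v5:0,v6:15,v7:inf
step 5: dist = v0:6,v1:8,v2:inf,v3:inf,v4:23,v5:0,v6:15,v7:inf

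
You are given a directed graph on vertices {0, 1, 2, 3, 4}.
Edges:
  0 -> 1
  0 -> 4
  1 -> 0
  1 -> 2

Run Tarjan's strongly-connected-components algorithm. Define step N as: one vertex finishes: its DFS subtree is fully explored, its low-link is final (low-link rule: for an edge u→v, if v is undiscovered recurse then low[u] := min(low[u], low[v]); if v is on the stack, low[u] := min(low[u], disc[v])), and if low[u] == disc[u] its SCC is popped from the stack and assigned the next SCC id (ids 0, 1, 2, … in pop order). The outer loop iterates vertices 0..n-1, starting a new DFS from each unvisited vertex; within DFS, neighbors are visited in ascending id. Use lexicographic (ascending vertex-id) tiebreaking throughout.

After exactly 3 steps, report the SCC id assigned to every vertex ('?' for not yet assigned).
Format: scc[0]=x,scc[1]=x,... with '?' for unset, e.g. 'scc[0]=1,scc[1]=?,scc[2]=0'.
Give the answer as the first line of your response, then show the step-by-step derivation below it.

scc[0]=?,scc[1]=?,scc[2]=0,scc[3]=?,scc[4]=1

step 1: low=(low[0]=0,low[1]=0,low[2]=2,low[3]=?,low[4]=?); scc=(scc[0]=?,scc[1]=?,scc[2]=0,scc[3]=?,scc[4]=?)
step 2: low=(low[0]=0,low[1]=0,low[2]=2,low[3]=?,low[4]=?); scc=(scc[0]=?,scc[1]=?,scc[2]=0,scc[3]=?,scc[4]=?)
step 3: low=(low[0]=0,low[1]=0,low[2]=2,low[3]=?,low[4]=3); scc=(scc[0]=?,scc[1]=?,scc[2]=0,scc[3]=?,scc[4]=1)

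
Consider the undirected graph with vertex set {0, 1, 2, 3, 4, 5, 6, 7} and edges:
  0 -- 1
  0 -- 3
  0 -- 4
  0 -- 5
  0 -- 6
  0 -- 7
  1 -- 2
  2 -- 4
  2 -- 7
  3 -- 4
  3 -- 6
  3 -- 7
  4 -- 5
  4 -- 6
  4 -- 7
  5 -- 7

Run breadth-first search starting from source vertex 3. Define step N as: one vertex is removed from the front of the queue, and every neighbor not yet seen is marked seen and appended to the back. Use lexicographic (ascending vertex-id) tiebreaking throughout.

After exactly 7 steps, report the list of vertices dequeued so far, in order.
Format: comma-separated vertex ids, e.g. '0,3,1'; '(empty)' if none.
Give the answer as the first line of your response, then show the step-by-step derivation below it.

3,0,4,6,7,1,5

step 1: dequeue 3; queue=[0,4,6,7]; order=3
step 2: dequeue 0; queue=[4,6,7,1,5]; order=3,0
step 3: dequeue 4; queue=[6,7,1,5,2]; order=3,0,4
step 4: dequeue 6; queue=[7,1,5,2]; order=3,0,4,6
step 5: dequeue 7; queue=[1,5,2]; order=3,0,4,6,7
step 6: dequeue 1; queue=[5,2]; order=3,0,4,6,7,1
step 7: dequeue 5; queue=[2]; order=3,0,4,6,7,1,5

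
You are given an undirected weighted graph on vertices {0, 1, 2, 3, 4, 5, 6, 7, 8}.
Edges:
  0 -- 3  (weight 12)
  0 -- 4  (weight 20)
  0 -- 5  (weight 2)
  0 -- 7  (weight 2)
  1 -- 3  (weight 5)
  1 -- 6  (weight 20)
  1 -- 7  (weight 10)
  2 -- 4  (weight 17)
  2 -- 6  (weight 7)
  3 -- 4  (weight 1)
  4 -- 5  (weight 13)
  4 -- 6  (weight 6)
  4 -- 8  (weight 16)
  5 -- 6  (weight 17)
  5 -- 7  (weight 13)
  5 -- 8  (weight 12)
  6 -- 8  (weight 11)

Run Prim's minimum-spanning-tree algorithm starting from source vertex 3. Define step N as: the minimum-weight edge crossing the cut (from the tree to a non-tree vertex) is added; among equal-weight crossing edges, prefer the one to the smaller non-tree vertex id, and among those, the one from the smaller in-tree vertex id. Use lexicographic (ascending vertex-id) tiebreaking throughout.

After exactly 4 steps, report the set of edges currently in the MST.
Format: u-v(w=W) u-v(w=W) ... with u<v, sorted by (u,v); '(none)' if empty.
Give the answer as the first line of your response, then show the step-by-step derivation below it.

1-3(w=5) 2-6(w=7) 3-4(w=1) 4-6(w=6)

step 1: add edge 3-4 (w=1); MST = {3-4(w=1)}
step 2: add edge 1-3 (w=5); MST = {1-3(w=5) 3-4(w=1)}
step 3: add edge 4-6 (w=6); MST = {1-3(w=5) 3-4(w=1) 4-6(w=6)}
step 4: add edge 2-6 (w=7); MST = {1-3(w=5) 2-6(w=7) 3-4(w=1) 4-6(w=6)}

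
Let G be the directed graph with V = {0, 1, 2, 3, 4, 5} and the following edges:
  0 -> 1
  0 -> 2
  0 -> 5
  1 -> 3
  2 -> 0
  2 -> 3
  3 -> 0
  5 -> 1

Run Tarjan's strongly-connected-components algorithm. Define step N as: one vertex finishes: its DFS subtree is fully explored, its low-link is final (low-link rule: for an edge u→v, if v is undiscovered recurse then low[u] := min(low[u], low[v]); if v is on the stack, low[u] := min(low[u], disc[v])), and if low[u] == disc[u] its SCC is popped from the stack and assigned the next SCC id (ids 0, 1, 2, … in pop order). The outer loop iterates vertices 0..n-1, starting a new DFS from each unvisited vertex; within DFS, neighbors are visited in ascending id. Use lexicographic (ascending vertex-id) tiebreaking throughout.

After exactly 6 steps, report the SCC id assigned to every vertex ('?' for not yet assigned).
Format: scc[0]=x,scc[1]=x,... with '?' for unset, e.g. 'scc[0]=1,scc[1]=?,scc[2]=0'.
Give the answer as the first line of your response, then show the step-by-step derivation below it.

scc[0]=0,scc[1]=0,scc[2]=0,scc[3]=0,scc[4]=1,scc[5]=0

step 1: low=(low[0]=0,low[1]=1,low[2]=?,low[3]=0,low[4]=?,low[5]=?); scc=(scc[0]=?,scc[1]=?,scc[2]=?,scc[3]=?,scc[4]=?,scc[5]=?)
step 2: low=(low[0]=0,low[1]=0,low[2]=?,low[3]=0,low[4]=?,low[5]=?); scc=(scc[0]=?,scc[1]=?,scc[2]=?,scc[3]=?,scc[4]=?,scc[5]=?)
step 3: low=(low[0]=0,low[1]=0,low[2]=0,low[3]=0,low[4]=?,low[5]=?); scc=(scc[0]=?,scc[1]=?,scc[2]=?,scc[3]=?,scc[4]=?,scc[5]=?)
step 4: low=(low[0]=0,low[1]=0,low[2]=0,low[3]=0,low[4]=?,low[5]=1); scc=(scc[0]=?,scc[1]=?,scc[2]=?,scc[3]=?,scc[4]=?,scc[5]=?)
step 5: low=(low[0]=0,low[1]=0,low[2]=0,low[3]=0,low[4]=?,low[5]=1); scc=(scc[0]=0,scc[1]=0,scc[2]=0,scc[3]=0,scc[4]=?,scc[5]=0)
step 6: low=(low[0]=0,low[1]=0,low[2]=0,low[3]=0,low[4]=5,low[5]=1); scc=(scc[0]=0,scc[1]=0,scc[2]=0,scc[3]=0,scc[4]=1,scc[5]=0)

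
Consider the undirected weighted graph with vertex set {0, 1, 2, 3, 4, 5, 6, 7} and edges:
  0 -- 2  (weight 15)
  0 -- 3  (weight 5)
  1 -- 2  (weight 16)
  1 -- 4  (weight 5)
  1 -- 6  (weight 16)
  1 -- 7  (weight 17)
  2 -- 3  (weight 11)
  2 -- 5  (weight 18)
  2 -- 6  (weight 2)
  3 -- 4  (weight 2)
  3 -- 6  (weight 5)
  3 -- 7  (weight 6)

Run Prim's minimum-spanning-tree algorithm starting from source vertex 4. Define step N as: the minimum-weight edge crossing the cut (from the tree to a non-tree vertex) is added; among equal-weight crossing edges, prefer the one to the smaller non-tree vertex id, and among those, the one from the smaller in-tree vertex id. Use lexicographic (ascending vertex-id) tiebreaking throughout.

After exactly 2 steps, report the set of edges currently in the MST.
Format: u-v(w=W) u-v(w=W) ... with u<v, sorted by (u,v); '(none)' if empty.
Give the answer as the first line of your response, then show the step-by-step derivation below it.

0-3(w=5) 3-4(w=2)

step 1: add edge 3-4 (w=2); MST = {3-4(w=2)}
step 2: add edge 0-3 (w=5); MST = {0-3(w=5) 3-4(w=2)}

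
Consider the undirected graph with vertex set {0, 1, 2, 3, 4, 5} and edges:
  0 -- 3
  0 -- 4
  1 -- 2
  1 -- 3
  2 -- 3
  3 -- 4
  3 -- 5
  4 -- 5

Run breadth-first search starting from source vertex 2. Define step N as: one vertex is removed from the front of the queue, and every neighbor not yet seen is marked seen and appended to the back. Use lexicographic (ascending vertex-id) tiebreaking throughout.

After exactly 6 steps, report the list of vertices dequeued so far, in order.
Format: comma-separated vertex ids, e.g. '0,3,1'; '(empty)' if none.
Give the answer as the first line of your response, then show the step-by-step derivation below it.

2,1,3,0,4,5

step 1: dequeue 2; queue=[1,3]; order=2
step 2: dequeue 1; queue=[3]; order=2,1
step 3: dequeue 3; queue=[0,4,5]; order=2,1,3
step 4: dequeue 0; queue=[4,5]; order=2,1,3,0
step 5: dequeue 4; queue=[5]; order=2,1,3,0,4
step 6: dequeue 5; queue=[(empty)]; order=2,1,3,0,4,5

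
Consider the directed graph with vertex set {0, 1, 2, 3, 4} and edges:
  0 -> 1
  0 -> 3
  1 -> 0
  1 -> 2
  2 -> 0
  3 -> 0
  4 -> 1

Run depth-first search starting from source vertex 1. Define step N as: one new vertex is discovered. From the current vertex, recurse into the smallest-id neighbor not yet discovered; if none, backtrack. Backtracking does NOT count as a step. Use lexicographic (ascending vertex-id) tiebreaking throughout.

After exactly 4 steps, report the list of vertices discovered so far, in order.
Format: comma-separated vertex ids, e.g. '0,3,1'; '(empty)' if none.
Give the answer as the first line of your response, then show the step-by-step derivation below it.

1,0,3,2

step 1: discover 1; path=1; order=1
step 2: discover 0; path=1>0; order=1,0
step 3: discover 3; path=1>0>3; order=1,0,3
step 4: discover 2; path=1>2; order=1,0,3,2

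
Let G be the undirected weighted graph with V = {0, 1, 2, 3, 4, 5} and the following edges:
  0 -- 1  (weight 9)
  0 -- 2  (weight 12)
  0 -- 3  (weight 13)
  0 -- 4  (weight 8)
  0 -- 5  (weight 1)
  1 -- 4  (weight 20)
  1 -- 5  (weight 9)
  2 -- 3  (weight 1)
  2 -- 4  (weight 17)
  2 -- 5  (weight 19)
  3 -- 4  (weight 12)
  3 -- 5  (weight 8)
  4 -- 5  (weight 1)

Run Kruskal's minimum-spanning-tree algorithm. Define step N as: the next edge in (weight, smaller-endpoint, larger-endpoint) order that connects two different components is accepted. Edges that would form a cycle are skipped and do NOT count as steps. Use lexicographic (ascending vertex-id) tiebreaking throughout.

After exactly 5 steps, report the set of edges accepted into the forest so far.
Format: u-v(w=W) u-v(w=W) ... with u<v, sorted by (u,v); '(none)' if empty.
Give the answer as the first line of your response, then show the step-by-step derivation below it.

0-1(w=9) 0-5(w=1) 2-3(w=1) 3-5(w=8) 4-5(w=1)

step 1: add edge 0-5 (w=1); MST = {0-5(w=1)}
step 2: add edge 2-3 (w=1); MST = {0-5(w=1) 2-3(w=1)}
step 3: add edge 4-5 (w=1); MST = {0-5(w=1) 2-3(w=1) 4-5(w=1)}
step 4: add edge 3-5 (w=8); MST = {0-5(w=1) 2-3(w=1) 3-5(w=8) 4-5(w=1)}
step 5: add edge 0-1 (w=9); MST = {0-1(w=9) 0-5(w=1) 2-3(w=1) 3-5(w=8) 4-5(w=1)}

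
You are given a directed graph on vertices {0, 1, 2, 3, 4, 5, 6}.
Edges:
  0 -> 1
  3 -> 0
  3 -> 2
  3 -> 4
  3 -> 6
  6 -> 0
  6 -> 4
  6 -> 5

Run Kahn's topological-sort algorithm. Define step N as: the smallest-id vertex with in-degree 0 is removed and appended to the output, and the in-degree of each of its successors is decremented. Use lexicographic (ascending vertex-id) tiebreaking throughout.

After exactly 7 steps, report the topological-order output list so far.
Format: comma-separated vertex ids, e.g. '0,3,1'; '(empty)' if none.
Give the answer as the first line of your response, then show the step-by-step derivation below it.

3,2,6,0,1,4,5

step 1: output 3; order=[3]; indeg=(1,1,0,0,1,1,0)
step 2: output 2; order=[3,2]; indeg=(1,1,0,0,1,1,0)
step 3: output 6; order=[3,2,6]; indeg=(0,1,0,0,0,0,0)
step 4: output 0; order=[3,2,6,0]; indeg=(0,0,0,0,0,0,0)
step 5: output 1; order=[3,2,6,0,1]; indeg=(0,0,0,0,0,0,0)
step 6: output 4; order=[3,2,6,0,1,4]; indeg=(0,0,0,0,0,0,0)
step 7: output 5; order=[3,2,6,0,1,4,5]; indeg=(0,0,0,0,0,0,0)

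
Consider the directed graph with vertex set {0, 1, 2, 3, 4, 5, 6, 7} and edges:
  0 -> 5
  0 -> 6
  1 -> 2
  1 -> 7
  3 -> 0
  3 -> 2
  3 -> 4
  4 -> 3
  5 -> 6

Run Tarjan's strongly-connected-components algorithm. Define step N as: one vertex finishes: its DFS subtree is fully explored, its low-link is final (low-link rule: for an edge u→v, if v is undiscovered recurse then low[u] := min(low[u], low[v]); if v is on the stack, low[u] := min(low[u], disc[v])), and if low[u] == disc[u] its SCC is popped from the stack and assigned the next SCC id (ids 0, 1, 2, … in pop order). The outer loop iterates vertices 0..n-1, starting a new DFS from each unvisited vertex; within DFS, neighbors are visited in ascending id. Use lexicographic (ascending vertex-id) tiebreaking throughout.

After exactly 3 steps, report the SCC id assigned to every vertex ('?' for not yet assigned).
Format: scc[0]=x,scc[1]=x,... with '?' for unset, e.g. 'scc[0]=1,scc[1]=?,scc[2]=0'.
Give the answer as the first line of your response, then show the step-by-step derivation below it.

scc[0]=2,scc[1]=?,scc[2]=?,scc[3]=?,scc[4]=?,scc[5]=1,scc[6]=0,scc[7]=?

step 1: low=(low[0]=0,low[1]=?,low[2]=?,low[3]=?,low[4]=?,low[5]=1,low[6]=2,low[7]=?); scc=(scc[0]=?,scc[1]=?,scc[2]=?,scc[3]=?,scc[4]=?,scc[5]=?,scc[6]=0,scc[7]=?)
step 2: low=(low[0]=0,low[1]=?,low[2]=?,low[3]=?,low[4]=?,low[5]=1,low[6]=2,low[7]=?); scc=(scc[0]=?,scc[1]=?,scc[2]=?,scc[3]=?,scc[4]=?,scc[5]=1,scc[6]=0,scc[7]=?)
step 3: low=(low[0]=0,low[1]=?,low[2]=?,low[3]=?,low[4]=?,low[5]=1,low[6]=2,low[7]=?); scc=(scc[0]=2,scc[1]=?,scc[2]=?,scc[3]=?,scc[4]=?,scc[5]=1,scc[6]=0,scc[7]=?)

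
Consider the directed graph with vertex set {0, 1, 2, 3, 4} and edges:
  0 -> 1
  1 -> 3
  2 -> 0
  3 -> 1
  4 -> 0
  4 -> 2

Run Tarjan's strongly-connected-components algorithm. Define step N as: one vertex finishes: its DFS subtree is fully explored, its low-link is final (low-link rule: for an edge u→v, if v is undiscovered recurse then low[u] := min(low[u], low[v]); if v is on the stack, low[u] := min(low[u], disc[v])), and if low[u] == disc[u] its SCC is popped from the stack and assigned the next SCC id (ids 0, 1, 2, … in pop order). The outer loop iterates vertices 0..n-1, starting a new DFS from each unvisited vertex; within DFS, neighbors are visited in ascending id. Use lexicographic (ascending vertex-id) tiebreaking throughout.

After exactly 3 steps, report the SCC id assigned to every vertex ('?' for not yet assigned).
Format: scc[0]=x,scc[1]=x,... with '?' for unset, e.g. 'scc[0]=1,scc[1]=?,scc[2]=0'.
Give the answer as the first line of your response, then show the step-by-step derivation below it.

scc[0]=1,scc[1]=0,scc[2]=?,scc[3]=0,scc[4]=?

step 1: low=(low[0]=0,low[1]=1,low[2]=?,low[3]=1,low[4]=?); scc=(scc[0]=?,scc[1]=?,scc[2]=?,scc[3]=?,scc[4]=?)
step 2: low=(low[0]=0,low[1]=1,low[2]=?,low[3]=1,low[4]=?); scc=(scc[0]=?,scc[1]=0,scc[2]=?,scc[3]=0,scc[4]=?)
step 3: low=(low[0]=0,low[1]=1,low[2]=?,low[3]=1,low[4]=?); scc=(scc[0]=1,scc[1]=0,scc[2]=?,scc[3]=0,scc[4]=?)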